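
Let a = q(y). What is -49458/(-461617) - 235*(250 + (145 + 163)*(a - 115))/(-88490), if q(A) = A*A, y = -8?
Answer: -167250722429/4084848833 ≈ -40.944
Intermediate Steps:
q(A) = A**2
a = 64 (a = (-8)**2 = 64)
-49458/(-461617) - 235*(250 + (145 + 163)*(a - 115))/(-88490) = -49458/(-461617) - 235*(250 + (145 + 163)*(64 - 115))/(-88490) = -49458*(-1/461617) - 235*(250 + 308*(-51))*(-1/88490) = 49458/461617 - 235*(250 - 15708)*(-1/88490) = 49458/461617 - 235*(-15458)*(-1/88490) = 49458/461617 + 3632630*(-1/88490) = 49458/461617 - 363263/8849 = -167250722429/4084848833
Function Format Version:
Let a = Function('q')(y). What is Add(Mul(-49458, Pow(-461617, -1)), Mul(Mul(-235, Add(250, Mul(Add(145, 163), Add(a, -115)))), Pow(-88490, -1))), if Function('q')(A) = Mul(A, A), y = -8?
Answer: Rational(-167250722429, 4084848833) ≈ -40.944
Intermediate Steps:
Function('q')(A) = Pow(A, 2)
a = 64 (a = Pow(-8, 2) = 64)
Add(Mul(-49458, Pow(-461617, -1)), Mul(Mul(-235, Add(250, Mul(Add(145, 163), Add(a, -115)))), Pow(-88490, -1))) = Add(Mul(-49458, Pow(-461617, -1)), Mul(Mul(-235, Add(250, Mul(Add(145, 163), Add(64, -115)))), Pow(-88490, -1))) = Add(Mul(-49458, Rational(-1, 461617)), Mul(Mul(-235, Add(250, Mul(308, -51))), Rational(-1, 88490))) = Add(Rational(49458, 461617), Mul(Mul(-235, Add(250, -15708)), Rational(-1, 88490))) = Add(Rational(49458, 461617), Mul(Mul(-235, -15458), Rational(-1, 88490))) = Add(Rational(49458, 461617), Mul(3632630, Rational(-1, 88490))) = Add(Rational(49458, 461617), Rational(-363263, 8849)) = Rational(-167250722429, 4084848833)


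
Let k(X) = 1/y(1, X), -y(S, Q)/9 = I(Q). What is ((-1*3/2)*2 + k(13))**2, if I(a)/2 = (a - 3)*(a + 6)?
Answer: 105288121/11696400 ≈ 9.0018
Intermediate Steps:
I(a) = 2*(-3 + a)*(6 + a) (I(a) = 2*((a - 3)*(a + 6)) = 2*((-3 + a)*(6 + a)) = 2*(-3 + a)*(6 + a))
y(S, Q) = 324 - 54*Q - 18*Q**2 (y(S, Q) = -9*(-36 + 2*Q**2 + 6*Q) = 324 - 54*Q - 18*Q**2)
k(X) = 1/(324 - 54*X - 18*X**2)
((-1*3/2)*2 + k(13))**2 = ((-1*3/2)*2 + 1/(18*(18 - 1*13**2 - 3*13)))**2 = (-3*1/2*2 + 1/(18*(18 - 1*169 - 39)))**2 = (-3/2*2 + 1/(18*(18 - 169 - 39)))**2 = (-3 + (1/18)/(-190))**2 = (-3 + (1/18)*(-1/190))**2 = (-3 - 1/3420)**2 = (-10261/3420)**2 = 105288121/11696400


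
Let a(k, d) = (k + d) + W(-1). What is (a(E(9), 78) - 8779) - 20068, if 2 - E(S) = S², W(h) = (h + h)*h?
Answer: -28846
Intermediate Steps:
W(h) = 2*h² (W(h) = (2*h)*h = 2*h²)
E(S) = 2 - S²
a(k, d) = 2 + d + k (a(k, d) = (k + d) + 2*(-1)² = (d + k) + 2*1 = (d + k) + 2 = 2 + d + k)
(a(E(9), 78) - 8779) - 20068 = ((2 + 78 + (2 - 1*9²)) - 8779) - 20068 = ((2 + 78 + (2 - 1*81)) - 8779) - 20068 = ((2 + 78 + (2 - 81)) - 8779) - 20068 = ((2 + 78 - 79) - 8779) - 20068 = (1 - 8779) - 20068 = -8778 - 20068 = -28846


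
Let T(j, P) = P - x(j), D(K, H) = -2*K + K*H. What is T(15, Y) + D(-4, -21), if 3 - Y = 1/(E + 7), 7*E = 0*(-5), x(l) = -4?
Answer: 692/7 ≈ 98.857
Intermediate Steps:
E = 0 (E = (0*(-5))/7 = (⅐)*0 = 0)
D(K, H) = -2*K + H*K
Y = 20/7 (Y = 3 - 1/(0 + 7) = 3 - 1/7 = 3 - 1*⅐ = 3 - ⅐ = 20/7 ≈ 2.8571)
T(j, P) = 4 + P (T(j, P) = P - 1*(-4) = P + 4 = 4 + P)
T(15, Y) + D(-4, -21) = (4 + 20/7) - 4*(-2 - 21) = 48/7 - 4*(-23) = 48/7 + 92 = 692/7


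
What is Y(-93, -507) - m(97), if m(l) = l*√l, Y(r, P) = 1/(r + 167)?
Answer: 1/74 - 97*√97 ≈ -955.33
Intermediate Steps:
Y(r, P) = 1/(167 + r)
m(l) = l^(3/2)
Y(-93, -507) - m(97) = 1/(167 - 93) - 97^(3/2) = 1/74 - 97*√97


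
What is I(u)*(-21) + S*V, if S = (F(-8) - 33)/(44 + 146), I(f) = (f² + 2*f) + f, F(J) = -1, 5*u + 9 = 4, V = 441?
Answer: -3507/95 ≈ -36.916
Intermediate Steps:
u = -1 (u = -9/5 + (⅕)*4 = -9/5 + ⅘ = -1)
I(f) = f² + 3*f
S = -17/95 (S = (-1 - 33)/(44 + 146) = -34/190 = -34*1/190 = -17/95 ≈ -0.17895)
I(u)*(-21) + S*V = -(3 - 1)*(-21) - 17/95*441 = -1*2*(-21) - 7497/95 = -2*(-21) - 7497/95 = 42 - 7497/95 = -3507/95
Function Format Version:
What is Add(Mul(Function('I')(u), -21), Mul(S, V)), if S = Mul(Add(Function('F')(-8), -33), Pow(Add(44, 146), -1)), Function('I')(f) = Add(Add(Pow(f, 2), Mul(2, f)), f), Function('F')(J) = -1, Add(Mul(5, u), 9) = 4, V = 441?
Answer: Rational(-3507, 95) ≈ -36.916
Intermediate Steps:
u = -1 (u = Add(Rational(-9, 5), Mul(Rational(1, 5), 4)) = Add(Rational(-9, 5), Rational(4, 5)) = -1)
Function('I')(f) = Add(Pow(f, 2), Mul(3, f))
S = Rational(-17, 95) (S = Mul(Add(-1, -33), Pow(Add(44, 146), -1)) = Mul(-34, Pow(190, -1)) = Mul(-34, Rational(1, 190)) = Rational(-17, 95) ≈ -0.17895)
Add(Mul(Function('I')(u), -21), Mul(S, V)) = Add(Mul(Mul(-1, Add(3, -1)), -21), Mul(Rational(-17, 95), 441)) = Add(Mul(Mul(-1, 2), -21), Rational(-7497, 95)) = Add(Mul(-2, -21), Rational(-7497, 95)) = Add(42, Rational(-7497, 95)) = Rational(-3507, 95)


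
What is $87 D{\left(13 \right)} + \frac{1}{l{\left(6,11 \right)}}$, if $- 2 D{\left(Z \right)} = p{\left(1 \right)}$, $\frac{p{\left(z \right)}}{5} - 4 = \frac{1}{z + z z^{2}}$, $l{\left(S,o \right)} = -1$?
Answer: $- \frac{3919}{4} \approx -979.75$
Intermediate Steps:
$p{\left(z \right)} = 20 + \frac{5}{z + z^{3}}$ ($p{\left(z \right)} = 20 + \frac{5}{z + z z^{2}} = 20 + \frac{5}{z + z^{3}}$)
$D{\left(Z \right)} = - \frac{45}{4}$ ($D{\left(Z \right)} = - \frac{\frac{1}{1 + 1^{3}} \left(5 + 20 \cdot 1 + 20 \cdot 1^{3}\right)}{2} = - \frac{\frac{1}{1 + 1} \left(5 + 20 + 20 \cdot 1\right)}{2} = - \frac{\frac{1}{2} \left(5 + 20 + 20\right)}{2} = - \frac{\frac{1}{2} \cdot 45}{2} = \left(- \frac{1}{2}\right) \frac{45}{2} = - \frac{45}{4}$)
$87 D{\left(13 \right)} + \frac{1}{l{\left(6,11 \right)}} = 87 \left(- \frac{45}{4}\right) + \frac{1}{-1} = - \frac{3915}{4} - 1 = - \frac{3919}{4}$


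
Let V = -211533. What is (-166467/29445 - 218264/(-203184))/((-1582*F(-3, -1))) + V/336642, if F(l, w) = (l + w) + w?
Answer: -69581393833775389/110632659928326900 ≈ -0.62894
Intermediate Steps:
F(l, w) = l + 2*w
(-166467/29445 - 218264/(-203184))/((-1582*F(-3, -1))) + V/336642 = (-166467/29445 - 218264/(-203184))/((-1582*(-3 + 2*(-1)))) - 211533/336642 = (-166467*1/29445 - 218264*(-1/203184))/((-1582*(-3 - 2))) - 211533*1/336642 = (-55489/9815 + 27283/25398)/((-1582*(-5))) - 70511/112214 = -1141526977/249281370/7910 - 70511/112214 = -1141526977/249281370*1/7910 - 70511/112214 = -1141526977/1971815636700 - 70511/112214 = -69581393833775389/110632659928326900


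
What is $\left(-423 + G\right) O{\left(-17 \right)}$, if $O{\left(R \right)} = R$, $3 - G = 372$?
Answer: $13464$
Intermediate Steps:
$G = -369$ ($G = 3 - 372 = -369$)
$\left(-423 + G\right) O{\left(-17 \right)} = \left(-423 - 369\right) \left(-17\right) = \left(-792\right) \left(-17\right) = 13464$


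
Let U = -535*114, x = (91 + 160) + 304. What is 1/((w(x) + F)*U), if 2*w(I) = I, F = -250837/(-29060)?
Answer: -2906/50713105713 ≈ -5.7303e-8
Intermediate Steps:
F = 250837/29060 (F = -250837*(-1/29060) = 250837/29060 ≈ 8.6317)
x = 555 (x = 251 + 304 = 555)
w(I) = I/2
U = -60990
1/((w(x) + F)*U) = 1/(((½)*555 + 250837/29060)*(-60990)) = -1/60990/(555/2 + 250837/29060) = -1/60990/(8314987/29060) = (29060/8314987)*(-1/60990) = -2906/50713105713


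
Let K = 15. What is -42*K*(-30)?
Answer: 18900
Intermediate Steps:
-42*K*(-30) = -42*15*(-30) = -630*(-30) = 18900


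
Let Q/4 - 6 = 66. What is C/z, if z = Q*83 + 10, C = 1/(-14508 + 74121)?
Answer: 1/1425585282 ≈ 7.0147e-10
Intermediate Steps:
Q = 288 (Q = 24 + 4*66 = 24 + 264 = 288)
C = 1/59613 ≈ 1.6775e-5
z = 23914 (z = 288*83 + 10 = 23904 + 10 = 23914)
C/z = (1/59613)/23914 = (1/59613)*(1/23914) = 1/1425585282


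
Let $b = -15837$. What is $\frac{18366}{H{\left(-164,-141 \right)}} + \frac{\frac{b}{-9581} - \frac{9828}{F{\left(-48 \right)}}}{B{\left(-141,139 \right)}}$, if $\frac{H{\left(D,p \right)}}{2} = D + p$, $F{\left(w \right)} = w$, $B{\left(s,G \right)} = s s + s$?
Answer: $- \frac{462978107803}{15382487120} \approx -30.098$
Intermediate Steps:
$B{\left(s,G \right)} = s + s^{2}$ ($B{\left(s,G \right)} = s^{2} + s = s + s^{2}$)
$H{\left(D,p \right)} = 2 D + 2 p$ ($H{\left(D,p \right)} = 2 \left(D + p\right) = 2 D + 2 p$)
$\frac{18366}{H{\left(-164,-141 \right)}} + \frac{\frac{b}{-9581} - \frac{9828}{F{\left(-48 \right)}}}{B{\left(-141,139 \right)}} = \frac{18366}{2 \left(-164\right) + 2 \left(-141\right)} + \frac{- \frac{15837}{-9581} - \frac{9828}{-48}}{\left(-141\right) \left(1 - 141\right)} = \frac{18366}{-328 - 282} + \frac{\left(-15837\right) \left(- \frac{1}{9581}\right) - - \frac{819}{4}}{\left(-141\right) \left(-140\right)} = \frac{18366}{-610} + \frac{\frac{15837}{9581} + \frac{819}{4}}{19740} = 18366 \left(- \frac{1}{610}\right) + \frac{7910187}{38324} \cdot \frac{1}{19740} = - \frac{9183}{305} + \frac{2636729}{252171920} = - \frac{462978107803}{15382487120}$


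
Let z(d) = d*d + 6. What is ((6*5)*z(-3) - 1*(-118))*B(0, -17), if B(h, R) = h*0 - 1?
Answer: -568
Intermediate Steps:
B(h, R) = -1 (B(h, R) = 0 - 1 = -1)
z(d) = 6 + d² (z(d) = d² + 6 = 6 + d²)
((6*5)*z(-3) - 1*(-118))*B(0, -17) = ((6*5)*(6 + (-3)²) - 1*(-118))*(-1) = (30*(6 + 9) + 118)*(-1) = (30*15 + 118)*(-1) = (450 + 118)*(-1) = 568*(-1) = -568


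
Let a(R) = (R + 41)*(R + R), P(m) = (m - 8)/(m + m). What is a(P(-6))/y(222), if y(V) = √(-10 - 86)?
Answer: -1771*I*√6/432 ≈ -10.042*I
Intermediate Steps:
P(m) = (-8 + m)/(2*m) (P(m) = (-8 + m)/((2*m)) = (-8 + m)*(1/(2*m)) = (-8 + m)/(2*m))
a(R) = 2*R*(41 + R) (a(R) = (41 + R)*(2*R) = 2*R*(41 + R))
y(V) = 4*I*√6 (y(V) = √(-96) = 4*I*√6)
a(P(-6))/y(222) = (2*((½)*(-8 - 6)/(-6))*(41 + (½)*(-8 - 6)/(-6)))/((4*I*√6)) = (2*((½)*(-⅙)*(-14))*(41 + (½)*(-⅙)*(-14)))*(-I*√6/24) = (2*(7/6)*(41 + 7/6))*(-I*√6/24) = (2*(7/6)*(253/6))*(-I*√6/24) = 1771*(-I*√6/24)/18 = -1771*I*√6/432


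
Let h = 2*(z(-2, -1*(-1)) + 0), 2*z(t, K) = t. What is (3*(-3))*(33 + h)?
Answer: -279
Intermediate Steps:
z(t, K) = t/2
h = -2 (h = 2*((1/2)*(-2) + 0) = 2*(-1 + 0) = 2*(-1) = -2)
(3*(-3))*(33 + h) = (3*(-3))*(33 - 2) = -9*31 = -279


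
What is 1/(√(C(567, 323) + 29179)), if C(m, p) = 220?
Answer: √29399/29399 ≈ 0.0058322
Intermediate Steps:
1/(√(C(567, 323) + 29179)) = 1/(√(220 + 29179)) = 1/(√29399) = √29399/29399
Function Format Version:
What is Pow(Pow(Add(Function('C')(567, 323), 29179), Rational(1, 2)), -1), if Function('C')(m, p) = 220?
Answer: Mul(Rational(1, 29399), Pow(29399, Rational(1, 2))) ≈ 0.0058322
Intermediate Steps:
Pow(Pow(Add(Function('C')(567, 323), 29179), Rational(1, 2)), -1) = Pow(Pow(Add(220, 29179), Rational(1, 2)), -1) = Pow(Pow(29399, Rational(1, 2)), -1) = Mul(Rational(1, 29399), Pow(29399, Rational(1, 2)))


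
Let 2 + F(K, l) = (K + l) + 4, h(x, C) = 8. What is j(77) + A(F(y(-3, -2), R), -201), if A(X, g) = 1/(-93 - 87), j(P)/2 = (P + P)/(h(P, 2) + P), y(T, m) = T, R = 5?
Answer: 11071/3060 ≈ 3.6180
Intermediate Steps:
j(P) = 4*P/(8 + P) (j(P) = 2*((P + P)/(8 + P)) = 2*((2*P)/(8 + P)) = 2*(2*P/(8 + P)) = 4*P/(8 + P))
F(K, l) = 2 + K + l (F(K, l) = -2 + ((K + l) + 4) = -2 + (4 + K + l) = 2 + K + l)
A(X, g) = -1/180 (A(X, g) = 1/(-180) = -1/180)
j(77) + A(F(y(-3, -2), R), -201) = 4*77/(8 + 77) - 1/180 = 4*77/85 - 1/180 = 4*77*(1/85) - 1/180 = 308/85 - 1/180 = 11071/3060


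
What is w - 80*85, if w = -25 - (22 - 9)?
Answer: -6838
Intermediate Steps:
w = -38 (w = -25 - 1*13 = -25 - 13 = -38)
w - 80*85 = -38 - 80*85 = -38 - 6800 = -6838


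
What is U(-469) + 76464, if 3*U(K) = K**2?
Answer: 449353/3 ≈ 1.4978e+5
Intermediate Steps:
U(K) = K**2/3
U(-469) + 76464 = (1/3)*(-469)**2 + 76464 = (1/3)*219961 + 76464 = 219961/3 + 76464 = 449353/3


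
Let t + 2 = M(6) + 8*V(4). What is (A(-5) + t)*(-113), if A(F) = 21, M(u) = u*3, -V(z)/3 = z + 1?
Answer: 9379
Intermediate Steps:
V(z) = -3 - 3*z (V(z) = -3*(z + 1) = -3*(1 + z) = -3 - 3*z)
M(u) = 3*u
t = -104 (t = -2 + (3*6 + 8*(-3 - 3*4)) = -2 + (18 + 8*(-3 - 12)) = -2 + (18 + 8*(-15)) = -2 + (18 - 120) = -2 - 102 = -104)
(A(-5) + t)*(-113) = (21 - 104)*(-113) = -83*(-113) = 9379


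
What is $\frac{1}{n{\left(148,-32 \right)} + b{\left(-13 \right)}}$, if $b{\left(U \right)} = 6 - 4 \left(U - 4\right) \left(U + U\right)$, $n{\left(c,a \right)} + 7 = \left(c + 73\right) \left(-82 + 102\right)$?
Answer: $\frac{1}{2651} \approx 0.00037722$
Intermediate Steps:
$n{\left(c,a \right)} = 1453 + 20 c$ ($n{\left(c,a \right)} = -7 + \left(c + 73\right) \left(-82 + 102\right) = -7 + \left(73 + c\right) 20 = -7 + \left(1460 + 20 c\right) = 1453 + 20 c$)
$b{\left(U \right)} = 6 - 8 U \left(-4 + U\right)$ ($b{\left(U \right)} = 6 - 4 \left(-4 + U\right) 2 U = 6 - 4 \cdot 2 U \left(-4 + U\right) = 6 - 8 U \left(-4 + U\right)$)
$\frac{1}{n{\left(148,-32 \right)} + b{\left(-13 \right)}} = \frac{1}{\left(1453 + 20 \cdot 148\right) + \left(6 - 8 \left(-13\right)^{2} + 32 \left(-13\right)\right)} = \frac{1}{\left(1453 + 2960\right) - 1762} = \frac{1}{4413 - 1762} = \frac{1}{2651}$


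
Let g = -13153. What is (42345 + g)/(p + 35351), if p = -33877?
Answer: 14596/737 ≈ 19.805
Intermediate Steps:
(42345 + g)/(p + 35351) = (42345 - 13153)/(-33877 + 35351) = 29192/1474 = 29192*(1/1474) = 14596/737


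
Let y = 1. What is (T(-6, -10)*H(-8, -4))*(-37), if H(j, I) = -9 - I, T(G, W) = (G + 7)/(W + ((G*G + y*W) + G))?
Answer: 37/2 ≈ 18.500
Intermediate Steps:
T(G, W) = (7 + G)/(G + G**2 + 2*W) (T(G, W) = (G + 7)/(W + ((G*G + 1*W) + G)) = (7 + G)/(W + ((G**2 + W) + G)) = (7 + G)/(W + ((W + G**2) + G)) = (7 + G)/(W + (G + W + G**2)) = (7 + G)/(G + G**2 + 2*W))
(T(-6, -10)*H(-8, -4))*(-37) = (((7 - 6)/(-6 + (-6)**2 + 2*(-10)))*(-9 - 1*(-4)))*(-37) = ((1/(-6 + 36 - 20))*(-9 + 4))*(-37) = ((1/10)*(-5))*(-37) = -1/2*(-37) = 37/2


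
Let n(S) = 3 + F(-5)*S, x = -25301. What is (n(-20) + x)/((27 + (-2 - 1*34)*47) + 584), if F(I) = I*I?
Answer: 25798/1081 ≈ 23.865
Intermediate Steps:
F(I) = I²
n(S) = 3 + 25*S (n(S) = 3 + (-5)²*S = 3 + 25*S)
(n(-20) + x)/((27 + (-2 - 1*34)*47) + 584) = ((3 + 25*(-20)) - 25301)/((27 + (-2 - 1*34)*47) + 584) = ((3 - 500) - 25301)/((27 + (-2 - 34)*47) + 584) = (-497 - 25301)/((27 - 36*47) + 584) = -25798/((27 - 1692) + 584) = -25798/(-1665 + 584) = -25798/(-1081) = -25798*(-1/1081) = 25798/1081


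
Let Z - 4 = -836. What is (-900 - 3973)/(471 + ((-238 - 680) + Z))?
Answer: 4873/1279 ≈ 3.8100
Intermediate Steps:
Z = -832 (Z = 4 - 836 = -832)
(-900 - 3973)/(471 + ((-238 - 680) + Z)) = (-900 - 3973)/(471 + ((-238 - 680) - 832)) = -4873/(471 + (-918 - 832)) = -4873/(471 - 1750) = -4873/(-1279) = -4873*(-1/1279) = 4873/1279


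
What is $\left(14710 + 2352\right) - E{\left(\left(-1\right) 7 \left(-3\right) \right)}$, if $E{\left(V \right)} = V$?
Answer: $17041$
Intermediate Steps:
$\left(14710 + 2352\right) - E{\left(\left(-1\right) 7 \left(-3\right) \right)} = \left(14710 + 2352\right) - \left(-1\right) 7 \left(-3\right) = 17062 - \left(-7\right) \left(-3\right) = 17062 - 21 = 17041$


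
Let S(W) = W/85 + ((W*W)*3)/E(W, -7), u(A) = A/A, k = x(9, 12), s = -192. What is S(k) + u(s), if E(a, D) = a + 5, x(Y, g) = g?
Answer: 2257/85 ≈ 26.553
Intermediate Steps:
E(a, D) = 5 + a
k = 12
u(A) = 1
S(W) = W/85 + 3*W**2/(5 + W) (S(W) = W/85 + ((W*W)*3)/(5 + W) = W*(1/85) + (W**2*3)/(5 + W) = W/85 + (3*W**2)/(5 + W) = W/85 + 3*W**2/(5 + W))
S(k) + u(s) = (1/85)*12*(5 + 256*12)/(5 + 12) + 1 = (1/85)*12*(5 + 3072)/17 + 1 = (1/85)*12*(1/17)*3077 + 1 = 2172/85 + 1 = 2257/85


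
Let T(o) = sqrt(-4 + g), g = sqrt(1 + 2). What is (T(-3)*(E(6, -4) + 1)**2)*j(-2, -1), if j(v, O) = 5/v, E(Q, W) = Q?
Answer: -245*I*sqrt(4 - sqrt(3))/2 ≈ -184.48*I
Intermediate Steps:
g = sqrt(3) ≈ 1.7320
T(o) = sqrt(-4 + sqrt(3))
(T(-3)*(E(6, -4) + 1)**2)*j(-2, -1) = (sqrt(-4 + sqrt(3))*(6 + 1)**2)*(5/(-2)) = (sqrt(-4 + sqrt(3))*7**2)*(5*(-1/2)) = (sqrt(-4 + sqrt(3))*49)*(-5/2) = (49*sqrt(-4 + sqrt(3)))*(-5/2) = -245*sqrt(-4 + sqrt(3))/2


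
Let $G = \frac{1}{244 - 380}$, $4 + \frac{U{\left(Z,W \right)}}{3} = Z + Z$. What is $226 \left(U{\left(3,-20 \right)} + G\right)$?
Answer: $\frac{92095}{68} \approx 1354.3$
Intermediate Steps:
$U{\left(Z,W \right)} = -12 + 6 Z$ ($U{\left(Z,W \right)} = -12 + 3 \left(Z + Z\right) = -12 + 3 \cdot 2 Z = -12 + 6 Z$)
$G = - \frac{1}{136}$ ($G = \frac{1}{-136} = - \frac{1}{136} \approx -0.0073529$)
$226 \left(U{\left(3,-20 \right)} + G\right) = 226 \left(\left(-12 + 6 \cdot 3\right) - \frac{1}{136}\right) = 226 \left(\left(-12 + 18\right) - \frac{1}{136}\right) = 226 \left(6 - \frac{1}{136}\right) = 226 \cdot \frac{815}{136} = \frac{92095}{68}$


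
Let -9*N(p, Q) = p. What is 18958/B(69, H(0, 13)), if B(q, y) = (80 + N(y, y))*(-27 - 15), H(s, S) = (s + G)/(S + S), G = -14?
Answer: -369681/65569 ≈ -5.6380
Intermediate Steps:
N(p, Q) = -p/9
H(s, S) = (-14 + s)/(2*S) (H(s, S) = (s - 14)/(S + S) = (-14 + s)/((2*S)) = (-14 + s)*(1/(2*S)) = (-14 + s)/(2*S))
B(q, y) = -3360 + 14*y/3 (B(q, y) = (80 - y/9)*(-27 - 15) = (80 - y/9)*(-42) = -3360 + 14*y/3)
18958/B(69, H(0, 13)) = 18958/(-3360 + 14*((½)*(-14 + 0)/13)/3) = 18958/(-3360 + 14*((½)*(1/13)*(-14))/3) = 18958/(-3360 + (14/3)*(-7/13)) = 18958/(-3360 - 98/39) = 18958/(-131138/39) = 18958*(-39/131138) = -369681/65569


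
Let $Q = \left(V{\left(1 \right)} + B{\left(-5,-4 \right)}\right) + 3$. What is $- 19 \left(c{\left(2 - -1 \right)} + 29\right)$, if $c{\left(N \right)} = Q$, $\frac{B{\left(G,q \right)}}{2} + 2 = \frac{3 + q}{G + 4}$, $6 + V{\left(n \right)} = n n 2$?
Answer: $-494$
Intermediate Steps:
$V{\left(n \right)} = -6 + 2 n^{2}$ ($V{\left(n \right)} = -6 + n n 2 = -6 + n^{2} \cdot 2 = -6 + 2 n^{2}$)
$B{\left(G,q \right)} = -4 + \frac{2 \left(3 + q\right)}{4 + G}$ ($B{\left(G,q \right)} = -4 + 2 \frac{3 + q}{G + 4} = -4 + 2 \frac{3 + q}{4 + G} = -4 + \frac{2 \left(3 + q\right)}{4 + G}$)
$Q = -3$ ($Q = \left(\left(-6 + 2 \cdot 1^{2}\right) + \frac{2 \left(-5 - 4 - -10\right)}{4 - 5}\right) + 3 = \left(\left(-6 + 2 \cdot 1\right) + \frac{2 \left(-5 - 4 + 10\right)}{-1}\right) + 3 = \left(\left(-6 + 2\right) + 2 \left(-1\right) 1\right) + 3 = \left(-4 - 2\right) + 3 = -6 + 3 = -3$)
$c{\left(N \right)} = -3$
$- 19 \left(c{\left(2 - -1 \right)} + 29\right) = - 19 \left(-3 + 29\right) = \left(-19\right) 26 = -494$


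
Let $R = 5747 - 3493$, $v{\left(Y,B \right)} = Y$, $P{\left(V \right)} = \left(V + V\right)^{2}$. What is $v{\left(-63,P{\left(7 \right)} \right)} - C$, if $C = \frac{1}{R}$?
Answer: $- \frac{142003}{2254} \approx -63.0$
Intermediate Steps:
$P{\left(V \right)} = 4 V^{2}$ ($P{\left(V \right)} = \left(2 V\right)^{2} = 4 V^{2}$)
$R = 2254$ ($R = 5747 - 3493 = 2254$)
$C = \frac{1}{2254} \approx 0.00044366$
$v{\left(-63,P{\left(7 \right)} \right)} - C = -63 - \frac{1}{2254} = - \frac{142003}{2254}$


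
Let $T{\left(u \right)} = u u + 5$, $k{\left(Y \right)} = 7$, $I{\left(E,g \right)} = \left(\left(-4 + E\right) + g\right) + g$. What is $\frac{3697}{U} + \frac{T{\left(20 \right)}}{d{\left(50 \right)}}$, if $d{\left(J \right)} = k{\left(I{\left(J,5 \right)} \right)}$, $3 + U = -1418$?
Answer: $\frac{78518}{1421} \approx 55.255$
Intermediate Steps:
$U = -1421$ ($U = -3 - 1418 = -1421$)
$I{\left(E,g \right)} = -4 + E + 2 g$ ($I{\left(E,g \right)} = \left(-4 + E + g\right) + g = -4 + E + 2 g$)
$d{\left(J \right)} = 7$
$T{\left(u \right)} = 5 + u^{2}$ ($T{\left(u \right)} = u^{2} + 5 = 5 + u^{2}$)
$\frac{3697}{U} + \frac{T{\left(20 \right)}}{d{\left(50 \right)}} = \frac{3697}{-1421} + \frac{5 + 20^{2}}{7} = 3697 \left(- \frac{1}{1421}\right) + \left(5 + 400\right) \frac{1}{7} = - \frac{3697}{1421} + 405 \cdot \frac{1}{7} = - \frac{3697}{1421} + \frac{405}{7} = \frac{78518}{1421}$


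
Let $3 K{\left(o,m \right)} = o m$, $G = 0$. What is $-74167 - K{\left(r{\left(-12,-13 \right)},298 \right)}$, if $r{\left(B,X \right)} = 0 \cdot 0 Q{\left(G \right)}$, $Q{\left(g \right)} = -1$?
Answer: $-74167$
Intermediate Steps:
$r{\left(B,X \right)} = 0$ ($r{\left(B,X \right)} = 0 \cdot 0 \left(-1\right) = 0 \left(-1\right) = 0$)
$K{\left(o,m \right)} = \frac{m o}{3}$ ($K{\left(o,m \right)} = \frac{o m}{3} = \frac{m o}{3}$)
$-74167 - K{\left(r{\left(-12,-13 \right)},298 \right)} = -74167 - \frac{1}{3} \cdot 298 \cdot 0 = -74167 - 0 = -74167 + 0 = -74167$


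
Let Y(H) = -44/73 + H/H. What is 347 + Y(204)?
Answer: 25360/73 ≈ 347.40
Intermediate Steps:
Y(H) = 29/73 (Y(H) = -44*1/73 + 1 = -44/73 + 1 = 29/73)
347 + Y(204) = 347 + 29/73 = 25360/73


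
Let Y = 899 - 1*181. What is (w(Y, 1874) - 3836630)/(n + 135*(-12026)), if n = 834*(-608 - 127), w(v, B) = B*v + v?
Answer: 124519/111825 ≈ 1.1135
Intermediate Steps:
Y = 718 (Y = 899 - 181 = 718)
w(v, B) = v + B*v
n = -612990 (n = 834*(-735) = -612990)
(w(Y, 1874) - 3836630)/(n + 135*(-12026)) = (718*(1 + 1874) - 3836630)/(-612990 + 135*(-12026)) = (718*1875 - 3836630)/(-612990 - 1623510) = (1346250 - 3836630)/(-2236500) = -2490380*(-1/2236500) = 124519/111825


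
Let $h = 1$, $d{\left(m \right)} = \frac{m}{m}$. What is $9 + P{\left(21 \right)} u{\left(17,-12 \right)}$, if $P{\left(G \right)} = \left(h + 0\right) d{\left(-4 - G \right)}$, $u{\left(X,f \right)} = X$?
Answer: $26$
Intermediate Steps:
$d{\left(m \right)} = 1$
$P{\left(G \right)} = 1$ ($P{\left(G \right)} = \left(1 + 0\right) 1 = 1 \cdot 1 = 1$)
$9 + P{\left(21 \right)} u{\left(17,-12 \right)} = 9 + 1 \cdot 17 = 9 + 17 = 26$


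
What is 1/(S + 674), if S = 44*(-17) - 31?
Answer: -1/105 ≈ -0.0095238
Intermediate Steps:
S = -779 (S = -748 - 31 = -779)
1/(S + 674) = 1/(-779 + 674) = 1/(-105) = -1/105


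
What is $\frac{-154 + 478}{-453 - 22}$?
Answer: $- \frac{324}{475} \approx -0.68211$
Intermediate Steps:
$\frac{-154 + 478}{-453 - 22} = \frac{324}{-475} = 324 \left(- \frac{1}{475}\right) = - \frac{324}{475}$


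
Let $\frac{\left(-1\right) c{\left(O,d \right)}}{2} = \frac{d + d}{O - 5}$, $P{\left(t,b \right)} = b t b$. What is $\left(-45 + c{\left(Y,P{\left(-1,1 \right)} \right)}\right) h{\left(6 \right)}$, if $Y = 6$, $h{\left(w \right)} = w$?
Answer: $-246$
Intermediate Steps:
$P{\left(t,b \right)} = t b^{2}$
$c{\left(O,d \right)} = - \frac{4 d}{-5 + O}$ ($c{\left(O,d \right)} = - 2 \frac{d + d}{O - 5} = - 2 \frac{2 d}{-5 + O} = - \frac{4 d}{-5 + O}$)
$\left(-45 + c{\left(Y,P{\left(-1,1 \right)} \right)}\right) h{\left(6 \right)} = \left(-45 - \frac{4 \left(- 1^{2}\right)}{-5 + 6}\right) 6 = \left(-45 - \frac{4 \left(\left(-1\right) 1\right)}{1}\right) 6 = \left(-45 - \left(-4\right) 1\right) 6 = \left(-45 + 4\right) 6 = \left(-41\right) 6 = -246$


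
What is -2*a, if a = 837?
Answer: -1674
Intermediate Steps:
-2*a = -2*837 = -1674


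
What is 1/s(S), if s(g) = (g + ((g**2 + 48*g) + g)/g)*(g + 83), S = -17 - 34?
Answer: -1/1696 ≈ -0.00058962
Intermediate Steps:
S = -51
s(g) = (83 + g)*(g + (g**2 + 49*g)/g) (s(g) = (g + (g**2 + 49*g)/g)*(83 + g) = (83 + g)*(g + (g**2 + 49*g)/g))
1/s(S) = 1/(4067 + 2*(-51)**2 + 215*(-51)) = 1/(4067 + 2*2601 - 10965) = 1/(4067 + 5202 - 10965) = 1/(-1696) = -1/1696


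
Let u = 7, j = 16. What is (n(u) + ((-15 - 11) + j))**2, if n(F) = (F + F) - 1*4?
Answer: 0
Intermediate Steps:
n(F) = -4 + 2*F (n(F) = 2*F - 4 = -4 + 2*F)
(n(u) + ((-15 - 11) + j))**2 = ((-4 + 2*7) + ((-15 - 11) + 16))**2 = ((-4 + 14) + (-26 + 16))**2 = (10 - 10)**2 = 0**2 = 0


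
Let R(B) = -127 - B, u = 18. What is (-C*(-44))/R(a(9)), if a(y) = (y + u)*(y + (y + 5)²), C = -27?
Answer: 594/2831 ≈ 0.20982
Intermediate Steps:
a(y) = (18 + y)*(y + (5 + y)²) (a(y) = (y + 18)*(y + (y + 5)²) = (18 + y)*(y + (5 + y)²))
(-C*(-44))/R(a(9)) = (-1*(-27)*(-44))/(-127 - (450 + 9³ + 29*9² + 223*9)) = (27*(-44))/(-127 - (450 + 729 + 29*81 + 2007)) = -1188/(-127 - (450 + 729 + 2349 + 2007)) = -1188/(-127 - 1*5535) = -1188/(-127 - 5535) = -1188/(-5662) = -1188*(-1/5662) = 594/2831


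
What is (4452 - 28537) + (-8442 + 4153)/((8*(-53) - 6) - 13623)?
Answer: -338462216/14053 ≈ -24085.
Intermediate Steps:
(4452 - 28537) + (-8442 + 4153)/((8*(-53) - 6) - 13623) = -24085 - 4289/((-424 - 6) - 13623) = -24085 - 4289/(-430 - 13623) = -24085 - 4289/(-14053) = -24085 - 4289*(-1/14053) = -24085 + 4289/14053 = -338462216/14053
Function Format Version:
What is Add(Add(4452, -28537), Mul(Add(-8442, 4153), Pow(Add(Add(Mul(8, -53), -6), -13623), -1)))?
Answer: Rational(-338462216, 14053) ≈ -24085.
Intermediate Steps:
Add(Add(4452, -28537), Mul(Add(-8442, 4153), Pow(Add(Add(Mul(8, -53), -6), -13623), -1))) = Add(-24085, Mul(-4289, Pow(Add(Add(-424, -6), -13623), -1))) = Add(-24085, Mul(-4289, Pow(Add(-430, -13623), -1))) = Add(-24085, Mul(-4289, Pow(-14053, -1))) = Add(-24085, Mul(-4289, Rational(-1, 14053))) = Add(-24085, Rational(4289, 14053)) = Rational(-338462216, 14053)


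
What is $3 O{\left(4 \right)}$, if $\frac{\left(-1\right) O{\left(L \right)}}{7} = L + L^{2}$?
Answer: $-420$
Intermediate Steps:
$O{\left(L \right)} = - 7 L - 7 L^{2}$ ($O{\left(L \right)} = - 7 \left(L + L^{2}\right) = - 7 L - 7 L^{2}$)
$3 O{\left(4 \right)} = 3 \left(\left(-7\right) 4 \left(1 + 4\right)\right) = 3 \left(\left(-7\right) 4 \cdot 5\right) = 3 \left(-140\right) = -420$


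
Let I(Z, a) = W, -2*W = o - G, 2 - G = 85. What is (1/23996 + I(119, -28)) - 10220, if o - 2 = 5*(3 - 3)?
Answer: -246258949/23996 ≈ -10263.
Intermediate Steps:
o = 2 (o = 2 + 5*(3 - 3) = 2 + 5*0 = 2 + 0 = 2)
G = -83 (G = 2 - 1*85 = 2 - 85 = -83)
W = -85/2 (W = -(2 - 1*(-83))/2 = -(2 + 83)/2 = -½*85 = -85/2 ≈ -42.500)
I(Z, a) = -85/2
(1/23996 + I(119, -28)) - 10220 = (1/23996 - 85/2) - 10220 = -1019829/23996 - 10220 = -246258949/23996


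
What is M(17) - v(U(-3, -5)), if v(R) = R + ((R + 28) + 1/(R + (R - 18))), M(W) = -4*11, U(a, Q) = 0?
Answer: -1295/18 ≈ -71.944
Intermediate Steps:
M(W) = -44
v(R) = 28 + 1/(-18 + 2*R) + 2*R (v(R) = R + ((28 + R) + 1/(R + (-18 + R))) = R + ((28 + R) + 1/(-18 + 2*R)) = R + (28 + R + 1/(-18 + 2*R)) = 28 + 1/(-18 + 2*R) + 2*R)
M(17) - v(U(-3, -5)) = -44 - (-503 + 4*0**2 + 20*0)/(2*(-9 + 0)) = -44 - (-503 + 4*0 + 0)/(2*(-9)) = -44 - (-1)*(-503 + 0 + 0)/(2*9) = -44 - (-1)*(-503)/(2*9) = -44 - 1*503/18 = -44 - 503/18 = -1295/18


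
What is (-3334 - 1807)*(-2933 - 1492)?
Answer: 22748925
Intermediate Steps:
(-3334 - 1807)*(-2933 - 1492) = -5141*(-4425) = 22748925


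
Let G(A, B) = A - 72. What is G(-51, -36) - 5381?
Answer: -5504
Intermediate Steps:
G(A, B) = -72 + A
G(-51, -36) - 5381 = (-72 - 51) - 5381 = -123 - 5381 = -5504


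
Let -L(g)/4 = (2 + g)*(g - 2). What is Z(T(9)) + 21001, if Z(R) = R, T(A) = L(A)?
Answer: 20693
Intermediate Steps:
L(g) = -4*(-2 + g)*(2 + g) (L(g) = -4*(2 + g)*(g - 2) = -4*(2 + g)*(-2 + g) = -4*(-2 + g)*(2 + g))
T(A) = 16 - 4*A**2
Z(T(9)) + 21001 = (16 - 4*9**2) + 21001 = (16 - 4*81) + 21001 = (16 - 324) + 21001 = -308 + 21001 = 20693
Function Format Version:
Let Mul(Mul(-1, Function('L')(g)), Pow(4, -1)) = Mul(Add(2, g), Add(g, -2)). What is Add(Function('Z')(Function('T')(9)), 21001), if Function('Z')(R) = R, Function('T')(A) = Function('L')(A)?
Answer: 20693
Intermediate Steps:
Function('L')(g) = Mul(-4, Add(-2, g), Add(2, g)) (Function('L')(g) = Mul(-4, Mul(Add(2, g), Add(g, -2))) = Mul(-4, Mul(Add(2, g), Add(-2, g))) = Mul(-4, Mul(Add(-2, g), Add(2, g))) = Mul(-4, Add(-2, g), Add(2, g)))
Function('T')(A) = Add(16, Mul(-4, Pow(A, 2)))
Add(Function('Z')(Function('T')(9)), 21001) = Add(Add(16, Mul(-4, Pow(9, 2))), 21001) = Add(Add(16, Mul(-4, 81)), 21001) = Add(Add(16, -324), 21001) = Add(-308, 21001) = 20693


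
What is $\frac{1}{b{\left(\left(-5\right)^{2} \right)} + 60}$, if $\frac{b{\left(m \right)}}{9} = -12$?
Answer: $- \frac{1}{48} \approx -0.020833$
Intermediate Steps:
$b{\left(m \right)} = -108$ ($b{\left(m \right)} = 9 \left(-12\right) = -108$)
$\frac{1}{b{\left(\left(-5\right)^{2} \right)} + 60} = \frac{1}{-108 + 60} = \frac{1}{-48} = - \frac{1}{48}$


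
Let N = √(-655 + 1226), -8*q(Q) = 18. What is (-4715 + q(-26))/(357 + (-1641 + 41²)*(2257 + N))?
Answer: -1710229553/32856608676 + 188690*√571/8214152169 ≈ -0.051502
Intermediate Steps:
q(Q) = -9/4 (q(Q) = -⅛*18 = -9/4)
N = √571 ≈ 23.896
(-4715 + q(-26))/(357 + (-1641 + 41²)*(2257 + N)) = (-4715 - 9/4)/(357 + (-1641 + 41²)*(2257 + √571)) = -18869/(4*(357 + (-1641 + 1681)*(2257 + √571))) = -18869/(4*(357 + 40*(2257 + √571))) = -18869/(4*(357 + (90280 + 40*√571))) = -18869/(4*(90637 + 40*√571))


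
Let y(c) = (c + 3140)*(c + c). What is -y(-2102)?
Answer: 4363752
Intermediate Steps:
y(c) = 2*c*(3140 + c) (y(c) = (3140 + c)*(2*c) = 2*c*(3140 + c))
-y(-2102) = -2*(-2102)*(3140 - 2102) = -2*(-2102)*1038 = -1*(-4363752) = 4363752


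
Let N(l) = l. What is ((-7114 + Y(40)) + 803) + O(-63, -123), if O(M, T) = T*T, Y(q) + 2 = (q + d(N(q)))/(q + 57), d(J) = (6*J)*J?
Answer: 864792/97 ≈ 8915.4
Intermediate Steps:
d(J) = 6*J**2
Y(q) = -2 + (q + 6*q**2)/(57 + q) (Y(q) = -2 + (q + 6*q**2)/(q + 57) = -2 + (q + 6*q**2)/(57 + q))
O(M, T) = T**2
((-7114 + Y(40)) + 803) + O(-63, -123) = ((-7114 + (-114 - 1*40 + 6*40**2)/(57 + 40)) + 803) + (-123)**2 = ((-7114 + (-114 - 40 + 6*1600)/97) + 803) + 15129 = ((-7114 + (-114 - 40 + 9600)/97) + 803) + 15129 = ((-7114 + (1/97)*9446) + 803) + 15129 = ((-7114 + 9446/97) + 803) + 15129 = (-680612/97 + 803) + 15129 = -602721/97 + 15129 = 864792/97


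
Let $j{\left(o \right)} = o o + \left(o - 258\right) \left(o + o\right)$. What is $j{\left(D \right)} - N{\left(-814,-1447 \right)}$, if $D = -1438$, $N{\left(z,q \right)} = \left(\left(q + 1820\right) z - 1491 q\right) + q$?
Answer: $5093132$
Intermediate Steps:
$N{\left(z,q \right)} = - 1490 q + z \left(1820 + q\right)$ ($N{\left(z,q \right)} = \left(\left(1820 + q\right) z - 1491 q\right) + q = \left(z \left(1820 + q\right) - 1491 q\right) + q = \left(- 1491 q + z \left(1820 + q\right)\right) + q = - 1490 q + z \left(1820 + q\right)$)
$j{\left(o \right)} = o^{2} + 2 o \left(-258 + o\right)$ ($j{\left(o \right)} = o^{2} + \left(-258 + o\right) 2 o = o^{2} + 2 o \left(-258 + o\right)$)
$j{\left(D \right)} - N{\left(-814,-1447 \right)} = 3 \left(-1438\right) \left(-172 - 1438\right) - \left(\left(-1490\right) \left(-1447\right) + 1820 \left(-814\right) - -1177858\right) = 3 \left(-1438\right) \left(-1610\right) - \left(2156030 - 1481480 + 1177858\right) = 6945540 - 1852408 = 5093132$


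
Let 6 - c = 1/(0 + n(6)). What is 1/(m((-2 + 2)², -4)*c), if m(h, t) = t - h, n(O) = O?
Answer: -3/70 ≈ -0.042857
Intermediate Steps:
c = 35/6 (c = 6 - 1/(0 + 6) = 6 - 1/6 = 6 - 1*⅙ = 6 - ⅙ = 35/6 ≈ 5.8333)
1/(m((-2 + 2)², -4)*c) = 1/((-4 - (-2 + 2)²)*(35/6)) = 1/((-4 - 1*0²)*(35/6)) = 1/((-4 - 1*0)*(35/6)) = 1/((-4 + 0)*(35/6)) = 1/(-4*35/6) = 1/(-70/3) = -3/70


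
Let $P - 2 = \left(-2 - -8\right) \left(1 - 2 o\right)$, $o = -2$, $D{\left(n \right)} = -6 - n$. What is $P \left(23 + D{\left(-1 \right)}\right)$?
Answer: $576$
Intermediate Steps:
$P = 32$ ($P = 2 + \left(-2 - -8\right) \left(1 - -4\right) = 2 + \left(-2 + 8\right) \left(1 + 4\right) = 2 + 6 \cdot 5 = 2 + 30 = 32$)
$P \left(23 + D{\left(-1 \right)}\right) = 32 \left(23 - 5\right) = 32 \cdot 18 = 576$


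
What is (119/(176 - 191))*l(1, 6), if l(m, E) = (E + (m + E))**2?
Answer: -20111/15 ≈ -1340.7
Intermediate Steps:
l(m, E) = (m + 2*E)**2 (l(m, E) = (E + (E + m))**2 = (m + 2*E)**2)
(119/(176 - 191))*l(1, 6) = (119/(176 - 191))*(1 + 2*6)**2 = (119/(-15))*(1 + 12)**2 = -1/15*119*13**2 = -119/15*169 = -20111/15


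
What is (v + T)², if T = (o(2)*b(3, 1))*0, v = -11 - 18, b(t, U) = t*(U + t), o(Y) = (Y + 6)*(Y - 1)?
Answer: 841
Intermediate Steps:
o(Y) = (-1 + Y)*(6 + Y) (o(Y) = (6 + Y)*(-1 + Y) = (-1 + Y)*(6 + Y))
v = -29
T = 0 (T = ((-6 + 2² + 5*2)*(3*(1 + 3)))*0 = ((-6 + 4 + 10)*(3*4))*0 = (8*12)*0 = 96*0 = 0)
(v + T)² = (-29 + 0)² = (-29)² = 841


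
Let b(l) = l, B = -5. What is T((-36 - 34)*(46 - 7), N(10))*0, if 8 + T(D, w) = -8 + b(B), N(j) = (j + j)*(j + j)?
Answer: 0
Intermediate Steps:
N(j) = 4*j² (N(j) = (2*j)*(2*j) = 4*j²)
T(D, w) = -21 (T(D, w) = -8 + (-8 - 5) = -8 - 13 = -21)
T((-36 - 34)*(46 - 7), N(10))*0 = -21*0 = 0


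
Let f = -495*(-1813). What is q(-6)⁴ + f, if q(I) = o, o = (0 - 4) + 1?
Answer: 897516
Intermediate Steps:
f = 897435
o = -3 (o = -4 + 1 = -3)
q(I) = -3
q(-6)⁴ + f = (-3)⁴ + 897435 = 81 + 897435 = 897516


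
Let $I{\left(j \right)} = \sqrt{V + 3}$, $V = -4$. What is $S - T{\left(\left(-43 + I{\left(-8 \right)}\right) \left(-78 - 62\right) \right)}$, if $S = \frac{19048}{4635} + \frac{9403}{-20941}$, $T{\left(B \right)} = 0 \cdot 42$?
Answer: $\frac{355301263}{97061535} \approx 3.6606$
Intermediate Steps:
$I{\left(j \right)} = i$ ($I{\left(j \right)} = \sqrt{-4 + 3} = \sqrt{-1} = i$)
$T{\left(B \right)} = 0$
$S = \frac{355301263}{97061535}$ ($S = 19048 \cdot \frac{1}{4635} + 9403 \left(- \frac{1}{20941}\right) = \frac{19048}{4635} - \frac{9403}{20941} = \frac{355301263}{97061535} \approx 3.6606$)
$S - T{\left(\left(-43 + I{\left(-8 \right)}\right) \left(-78 - 62\right) \right)} = \frac{355301263}{97061535} - 0 = \frac{355301263}{97061535} + 0 = \frac{355301263}{97061535}$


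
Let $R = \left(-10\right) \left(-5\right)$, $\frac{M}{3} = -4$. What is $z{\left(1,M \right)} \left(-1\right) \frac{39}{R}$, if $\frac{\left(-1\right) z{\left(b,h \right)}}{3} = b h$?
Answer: $- \frac{702}{25} \approx -28.08$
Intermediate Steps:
$M = -12$ ($M = 3 \left(-4\right) = -12$)
$z{\left(b,h \right)} = - 3 b h$
$R = 50$
$z{\left(1,M \right)} \left(-1\right) \frac{39}{R} = \left(-3\right) 1 \left(-12\right) \left(-1\right) \frac{39}{50} = 36 \left(-1\right) 39 \cdot \frac{1}{50} = \left(-36\right) \frac{39}{50} = - \frac{702}{25}$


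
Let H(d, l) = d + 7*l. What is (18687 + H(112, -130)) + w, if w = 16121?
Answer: 34010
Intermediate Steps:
(18687 + H(112, -130)) + w = (18687 + (112 + 7*(-130))) + 16121 = (18687 + (112 - 910)) + 16121 = (18687 - 798) + 16121 = 17889 + 16121 = 34010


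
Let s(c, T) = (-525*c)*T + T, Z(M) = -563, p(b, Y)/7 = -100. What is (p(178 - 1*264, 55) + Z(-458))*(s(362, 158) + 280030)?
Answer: 37571360256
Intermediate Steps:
p(b, Y) = -700 (p(b, Y) = 7*(-100) = -700)
s(c, T) = T - 525*T*c (s(c, T) = -525*T*c + T = T - 525*T*c)
(p(178 - 1*264, 55) + Z(-458))*(s(362, 158) + 280030) = (-700 - 563)*(158*(1 - 525*362) + 280030) = -1263*(158*(1 - 190050) + 280030) = -1263*(158*(-190049) + 280030) = -1263*(-30027742 + 280030) = -1263*(-29747712) = 37571360256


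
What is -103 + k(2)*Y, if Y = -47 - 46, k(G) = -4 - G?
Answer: 455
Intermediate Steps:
Y = -93
-103 + k(2)*Y = -103 + (-4 - 1*2)*(-93) = -103 + (-4 - 2)*(-93) = -103 - 6*(-93) = -103 + 558 = 455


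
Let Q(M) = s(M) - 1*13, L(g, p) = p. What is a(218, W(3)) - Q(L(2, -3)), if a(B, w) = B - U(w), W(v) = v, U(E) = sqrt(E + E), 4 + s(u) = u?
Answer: 238 - sqrt(6) ≈ 235.55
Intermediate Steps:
s(u) = -4 + u
U(E) = sqrt(2)*sqrt(E) (U(E) = sqrt(2*E) = sqrt(2)*sqrt(E))
a(B, w) = B - sqrt(2)*sqrt(w)
Q(M) = -17 + M (Q(M) = (-4 + M) - 1*13 = (-4 + M) - 13 = -17 + M)
a(218, W(3)) - Q(L(2, -3)) = (218 - sqrt(2)*sqrt(3)) - (-17 - 3) = (218 - sqrt(6)) - 1*(-20) = (218 - sqrt(6)) + 20 = 238 - sqrt(6)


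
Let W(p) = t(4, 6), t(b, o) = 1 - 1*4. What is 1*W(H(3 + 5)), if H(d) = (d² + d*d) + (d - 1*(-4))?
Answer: -3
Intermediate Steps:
t(b, o) = -3 (t(b, o) = 1 - 4 = -3)
H(d) = 4 + d + 2*d² (H(d) = (d² + d²) + (d + 4) = 2*d² + (4 + d) = 4 + d + 2*d²)
W(p) = -3
1*W(H(3 + 5)) = 1*(-3) = -3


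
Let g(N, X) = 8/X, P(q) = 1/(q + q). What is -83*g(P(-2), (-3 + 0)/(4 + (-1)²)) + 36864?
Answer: 113912/3 ≈ 37971.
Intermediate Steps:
P(q) = 1/(2*q)
-83*g(P(-2), (-3 + 0)/(4 + (-1)²)) + 36864 = -664/((-3 + 0)/(4 + (-1)²)) + 36864 = -664/((-3/(4 + 1))) + 36864 = -664/((-3/5)) + 36864 = -664/((-3*⅕)) + 36864 = -664/(-⅗) + 36864 = -664*(-5)/3 + 36864 = -83*(-40/3) + 36864 = 3320/3 + 36864 = 113912/3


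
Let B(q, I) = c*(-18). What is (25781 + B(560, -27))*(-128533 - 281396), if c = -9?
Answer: -10634788047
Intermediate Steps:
B(q, I) = 162 (B(q, I) = -9*(-18) = 162)
(25781 + B(560, -27))*(-128533 - 281396) = (25781 + 162)*(-128533 - 281396) = 25943*(-409929) = -10634788047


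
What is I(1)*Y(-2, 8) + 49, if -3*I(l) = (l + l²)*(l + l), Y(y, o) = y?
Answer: 155/3 ≈ 51.667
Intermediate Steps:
I(l) = -2*l*(l + l²)/3 (I(l) = -(l + l²)*(l + l)/3 = -(l + l²)*2*l/3 = -2*l*(l + l²)/3)
I(1)*Y(-2, 8) + 49 = ((⅔)*1²*(-1 - 1*1))*(-2) + 49 = ((⅔)*1*(-1 - 1))*(-2) + 49 = ((⅔)*1*(-2))*(-2) + 49 = -4/3*(-2) + 49 = 8/3 + 49 = 155/3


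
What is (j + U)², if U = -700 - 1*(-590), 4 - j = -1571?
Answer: 2146225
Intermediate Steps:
j = 1575 (j = 4 - 1*(-1571) = 4 + 1571 = 1575)
U = -110 (U = -700 + 590 = -110)
(j + U)² = (1575 - 110)² = 1465² = 2146225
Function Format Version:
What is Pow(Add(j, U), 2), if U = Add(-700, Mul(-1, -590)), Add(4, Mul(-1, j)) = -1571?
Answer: 2146225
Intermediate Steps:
j = 1575 (j = Add(4, Mul(-1, -1571)) = Add(4, 1571) = 1575)
U = -110 (U = Add(-700, 590) = -110)
Pow(Add(j, U), 2) = Pow(Add(1575, -110), 2) = Pow(1465, 2) = 2146225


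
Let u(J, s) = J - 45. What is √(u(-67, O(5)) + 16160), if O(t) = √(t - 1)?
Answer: 4*√1003 ≈ 126.68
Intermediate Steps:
O(t) = √(-1 + t)
u(J, s) = -45 + J
√(u(-67, O(5)) + 16160) = √((-45 - 67) + 16160) = √(-112 + 16160) = √16048 = 4*√1003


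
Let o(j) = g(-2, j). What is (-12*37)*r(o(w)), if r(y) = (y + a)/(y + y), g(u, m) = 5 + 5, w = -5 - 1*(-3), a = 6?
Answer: -1776/5 ≈ -355.20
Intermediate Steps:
w = -2 (w = -5 + 3 = -2)
g(u, m) = 10
o(j) = 10
r(y) = (6 + y)/(2*y) (r(y) = (y + 6)/(y + y) = (6 + y)/((2*y)) = (6 + y)*(1/(2*y)) = (6 + y)/(2*y))
(-12*37)*r(o(w)) = (-12*37)*((1/2)*(6 + 10)/10) = -222*16/10 = -444*4/5 = -1776/5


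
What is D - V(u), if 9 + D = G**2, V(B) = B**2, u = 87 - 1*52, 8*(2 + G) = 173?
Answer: -54327/64 ≈ -848.86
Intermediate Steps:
G = 157/8 (G = -2 + (1/8)*173 = -2 + 173/8 = 157/8 ≈ 19.625)
u = 35 (u = 87 - 52 = 35)
D = 24073/64 (D = -9 + (157/8)**2 = -9 + 24649/64 = 24073/64 ≈ 376.14)
D - V(u) = 24073/64 - 1*35**2 = 24073/64 - 1*1225 = 24073/64 - 1225 = -54327/64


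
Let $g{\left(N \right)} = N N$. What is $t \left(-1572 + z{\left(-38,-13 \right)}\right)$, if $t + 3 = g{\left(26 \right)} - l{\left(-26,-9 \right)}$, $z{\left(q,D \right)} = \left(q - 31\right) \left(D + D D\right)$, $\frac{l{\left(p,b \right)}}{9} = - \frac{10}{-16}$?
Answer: $-8232738$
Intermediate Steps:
$l{\left(p,b \right)} = \frac{45}{8}$ ($l{\left(p,b \right)} = 9 \left(- \frac{10}{-16}\right) = 9 \left(\left(-10\right) \left(- \frac{1}{16}\right)\right) = 9 \cdot \frac{5}{8} = \frac{45}{8}$)
$g{\left(N \right)} = N^{2}$
$z{\left(q,D \right)} = \left(-31 + q\right) \left(D + D^{2}\right)$
$t = \frac{5339}{8}$ ($t = -3 + \left(26^{2} - \frac{45}{8}\right) = -3 + \left(676 - \frac{45}{8}\right) = -3 + \frac{5363}{8} = \frac{5339}{8} \approx 667.38$)
$t \left(-1572 + z{\left(-38,-13 \right)}\right) = \frac{5339 \left(-1572 - 13 \left(-31 - 38 - -403 - -494\right)\right)}{8} = \frac{5339 \left(-1572 - 13 \left(-31 - 38 + 403 + 494\right)\right)}{8} = \frac{5339 \left(-1572 - 10764\right)}{8} = \frac{5339}{8} \left(-12336\right) = -8232738$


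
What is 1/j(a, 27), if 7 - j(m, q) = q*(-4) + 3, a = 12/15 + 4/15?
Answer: 1/112 ≈ 0.0089286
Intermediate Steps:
a = 16/15 (a = 12*(1/15) + 4*(1/15) = ⅘ + 4/15 = 16/15 ≈ 1.0667)
j(m, q) = 4 + 4*q (j(m, q) = 7 - (q*(-4) + 3) = 7 - (-4*q + 3) = 7 - (3 - 4*q) = 7 + (-3 + 4*q) = 4 + 4*q)
1/j(a, 27) = 1/(4 + 4*27) = 1/(4 + 108) = 1/112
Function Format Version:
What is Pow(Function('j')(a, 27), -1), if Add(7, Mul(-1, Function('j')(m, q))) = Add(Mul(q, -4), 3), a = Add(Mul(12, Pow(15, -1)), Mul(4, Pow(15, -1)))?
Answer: Rational(1, 112) ≈ 0.0089286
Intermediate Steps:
a = Rational(16, 15) (a = Add(Mul(12, Rational(1, 15)), Mul(4, Rational(1, 15))) = Add(Rational(4, 5), Rational(4, 15)) = Rational(16, 15) ≈ 1.0667)
Function('j')(m, q) = Add(4, Mul(4, q)) (Function('j')(m, q) = Add(7, Mul(-1, Add(Mul(q, -4), 3))) = Add(7, Mul(-1, Add(Mul(-4, q), 3))) = Add(7, Mul(-1, Add(3, Mul(-4, q)))) = Add(7, Add(-3, Mul(4, q))) = Add(4, Mul(4, q)))
Pow(Function('j')(a, 27), -1) = Pow(Add(4, Mul(4, 27)), -1) = Pow(Add(4, 108), -1) = Pow(112, -1) = Rational(1, 112)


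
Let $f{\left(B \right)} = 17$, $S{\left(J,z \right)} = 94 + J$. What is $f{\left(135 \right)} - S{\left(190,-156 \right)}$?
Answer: $-267$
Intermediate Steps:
$f{\left(135 \right)} - S{\left(190,-156 \right)} = 17 - \left(94 + 190\right) = 17 - 284 = -267$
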